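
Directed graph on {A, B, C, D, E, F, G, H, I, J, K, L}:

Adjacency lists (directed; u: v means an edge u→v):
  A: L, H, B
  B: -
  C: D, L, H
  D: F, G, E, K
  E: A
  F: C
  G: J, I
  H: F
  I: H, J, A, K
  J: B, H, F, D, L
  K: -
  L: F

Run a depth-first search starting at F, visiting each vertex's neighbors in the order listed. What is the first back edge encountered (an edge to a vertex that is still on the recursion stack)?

DFS from F (visiting each vertex's neighbors in the order listed); mark gray on enter, black on exit:
F gray
  C gray
    D gray
      D→F: F is gray → back edge
First back edge: D → F.

D→F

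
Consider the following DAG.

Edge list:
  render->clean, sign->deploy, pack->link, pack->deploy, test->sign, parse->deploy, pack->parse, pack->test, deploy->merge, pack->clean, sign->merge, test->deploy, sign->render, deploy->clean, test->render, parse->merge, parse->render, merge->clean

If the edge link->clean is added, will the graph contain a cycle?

No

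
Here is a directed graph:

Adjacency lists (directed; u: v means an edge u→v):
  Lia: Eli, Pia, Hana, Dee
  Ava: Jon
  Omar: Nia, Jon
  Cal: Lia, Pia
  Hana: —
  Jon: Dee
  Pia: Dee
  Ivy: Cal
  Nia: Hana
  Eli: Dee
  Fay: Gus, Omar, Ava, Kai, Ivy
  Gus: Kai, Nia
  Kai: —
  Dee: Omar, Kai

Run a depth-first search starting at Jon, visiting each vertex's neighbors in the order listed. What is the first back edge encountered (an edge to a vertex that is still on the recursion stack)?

Omar->Jon

DFS from Jon (visiting each vertex's neighbors in the order listed); mark gray on enter, black on exit:
Jon gray
  Dee gray
    Omar gray
      Nia gray
        Hana gray
        Hana black
      Nia black
      Omar→Jon: Jon is gray → back edge
First back edge: Omar → Jon.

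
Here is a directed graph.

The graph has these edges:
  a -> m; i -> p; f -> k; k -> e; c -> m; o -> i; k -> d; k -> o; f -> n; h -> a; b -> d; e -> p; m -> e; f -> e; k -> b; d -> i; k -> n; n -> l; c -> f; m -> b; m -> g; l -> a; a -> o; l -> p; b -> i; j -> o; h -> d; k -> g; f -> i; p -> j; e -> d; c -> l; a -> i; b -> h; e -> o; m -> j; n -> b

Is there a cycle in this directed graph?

Yes

DFS with white/gray/black marking, starting from l:
l gray
  p gray
    j gray
      o gray
        i gray
          i→p: p is gray → back edge
Back edge found, so a cycle exists: p → j → o → i → p.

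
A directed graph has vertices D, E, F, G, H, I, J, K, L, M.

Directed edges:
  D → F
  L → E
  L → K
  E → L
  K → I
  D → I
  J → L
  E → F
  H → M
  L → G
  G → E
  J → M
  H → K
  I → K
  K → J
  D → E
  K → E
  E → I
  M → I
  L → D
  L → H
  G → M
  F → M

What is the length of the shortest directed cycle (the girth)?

For each vertex v, BFS finds the shortest path from v back to v.
The shortest such closed walk is L → E → L, length 2.

2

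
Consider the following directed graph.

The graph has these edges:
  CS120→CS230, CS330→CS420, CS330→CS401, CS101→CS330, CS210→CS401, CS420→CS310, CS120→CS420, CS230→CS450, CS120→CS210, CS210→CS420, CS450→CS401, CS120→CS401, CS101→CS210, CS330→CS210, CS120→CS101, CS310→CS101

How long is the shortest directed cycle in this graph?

4

For each vertex v, BFS finds the shortest path from v back to v.
The shortest such closed walk is CS420 → CS310 → CS101 → CS210 → CS420, length 4.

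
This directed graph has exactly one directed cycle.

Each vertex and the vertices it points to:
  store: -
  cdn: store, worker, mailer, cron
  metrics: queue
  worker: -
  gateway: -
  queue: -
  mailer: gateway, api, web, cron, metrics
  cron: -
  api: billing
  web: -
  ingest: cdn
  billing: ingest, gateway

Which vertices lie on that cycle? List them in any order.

api, cdn, ingest, mailer, billing

DFS with gray/black marking from cdn:
cdn gray
  store gray
  store black
  worker gray
  worker black
  mailer gray
    gateway gray
    gateway black
    api gray
      billing gray
        ingest gray
          ingest→cdn: cdn is gray → back edge
Back edge closes the cycle cdn → mailer → api → billing → ingest → cdn; its vertices are {api, cdn, ingest, mailer, billing}.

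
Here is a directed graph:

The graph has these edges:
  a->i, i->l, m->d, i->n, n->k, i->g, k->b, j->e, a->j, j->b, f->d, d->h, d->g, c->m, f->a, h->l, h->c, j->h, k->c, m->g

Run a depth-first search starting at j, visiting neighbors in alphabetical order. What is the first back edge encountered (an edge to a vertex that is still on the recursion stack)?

d→h

DFS from j (visiting neighbors in alphabetical order); mark gray on enter, black on exit:
j gray
  b gray
  b black
  e gray
  e black
  h gray
    c gray
      m gray
        d gray
          g gray
          g black
          d→h: h is gray → back edge
First back edge: d → h.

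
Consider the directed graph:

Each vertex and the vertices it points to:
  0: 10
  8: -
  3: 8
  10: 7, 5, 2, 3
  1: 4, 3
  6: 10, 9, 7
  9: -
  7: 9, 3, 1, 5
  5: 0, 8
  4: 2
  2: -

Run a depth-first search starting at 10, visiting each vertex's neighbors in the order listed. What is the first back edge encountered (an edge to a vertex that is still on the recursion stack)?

0->10

DFS from 10 (visiting each vertex's neighbors in the order listed); mark gray on enter, black on exit:
10 gray
  7 gray
    9 gray
    9 black
    3 gray
      8 gray
      8 black
    3 black
    1 gray
      4 gray
        2 gray
        2 black
      4 black
      1→3: 3 black — skip
    1 black
    5 gray
      0 gray
        0→10: 10 is gray → back edge
First back edge: 0 → 10.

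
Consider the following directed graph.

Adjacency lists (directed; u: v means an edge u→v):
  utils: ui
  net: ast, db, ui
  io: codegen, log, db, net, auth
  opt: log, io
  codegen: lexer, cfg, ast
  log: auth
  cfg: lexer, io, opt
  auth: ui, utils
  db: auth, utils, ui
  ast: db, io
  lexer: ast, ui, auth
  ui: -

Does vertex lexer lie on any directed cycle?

lexer is on a cycle iff lexer can reach itself via ≥1 edge.
lexer → ast → io → codegen → lexer — yes.

Yes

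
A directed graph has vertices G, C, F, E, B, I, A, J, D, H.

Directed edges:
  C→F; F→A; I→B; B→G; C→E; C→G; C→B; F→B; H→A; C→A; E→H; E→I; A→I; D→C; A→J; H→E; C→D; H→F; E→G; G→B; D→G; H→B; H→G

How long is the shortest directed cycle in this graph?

For each vertex v, BFS finds the shortest path from v back to v.
The shortest such closed walk is C → D → C, length 2.

2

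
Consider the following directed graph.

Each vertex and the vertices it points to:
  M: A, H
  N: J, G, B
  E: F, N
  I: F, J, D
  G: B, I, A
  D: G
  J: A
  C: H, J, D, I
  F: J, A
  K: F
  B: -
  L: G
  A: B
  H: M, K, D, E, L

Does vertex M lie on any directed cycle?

Yes

M is on a cycle iff M can reach itself via ≥1 edge.
M → H → M — yes.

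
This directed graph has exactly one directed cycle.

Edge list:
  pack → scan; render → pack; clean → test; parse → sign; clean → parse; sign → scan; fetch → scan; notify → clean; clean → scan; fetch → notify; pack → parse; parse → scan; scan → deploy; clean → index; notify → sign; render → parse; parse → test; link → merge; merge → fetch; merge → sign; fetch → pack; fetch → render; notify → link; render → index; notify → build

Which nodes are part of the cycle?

DFS with gray/black marking from fetch:
fetch gray
  scan gray
    deploy gray
    deploy black
  scan black
  pack gray
    pack→scan: scan black — skip
    parse gray
      parse→scan: scan black — skip
      sign gray
        sign→scan: scan black — skip
      sign black
      test gray
      test black
    parse black
  pack black
  notify gray
    notify→sign: sign black — skip
    build gray
    build black
    link gray
      merge gray
        merge→sign: sign black — skip
        merge→fetch: fetch is gray → back edge
Back edge closes the cycle fetch → notify → link → merge → fetch; its vertices are {link, fetch, merge, notify}.

link, fetch, merge, notify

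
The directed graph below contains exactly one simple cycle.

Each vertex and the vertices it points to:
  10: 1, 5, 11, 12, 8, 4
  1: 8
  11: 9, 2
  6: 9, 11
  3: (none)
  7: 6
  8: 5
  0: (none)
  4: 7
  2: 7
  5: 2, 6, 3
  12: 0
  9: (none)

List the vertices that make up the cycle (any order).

2, 6, 7, 11

DFS with gray/black marking from 11:
11 gray
  9 gray
  9 black
  2 gray
    7 gray
      6 gray
        6→9: 9 black — skip
        6→11: 11 is gray → back edge
Back edge closes the cycle 11 → 2 → 7 → 6 → 11; its vertices are {2, 6, 7, 11}.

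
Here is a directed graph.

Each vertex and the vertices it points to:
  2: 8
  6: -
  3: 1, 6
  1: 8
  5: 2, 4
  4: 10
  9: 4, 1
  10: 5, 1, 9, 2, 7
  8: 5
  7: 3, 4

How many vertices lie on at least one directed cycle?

A vertex is on a directed cycle iff it belongs to a strongly connected component of size ≥ 2 (or has a self-loop).
The vertices on cycles are {1, 2, 3, 4, 5, 7, 8, 9, 10} — 9 in total.

9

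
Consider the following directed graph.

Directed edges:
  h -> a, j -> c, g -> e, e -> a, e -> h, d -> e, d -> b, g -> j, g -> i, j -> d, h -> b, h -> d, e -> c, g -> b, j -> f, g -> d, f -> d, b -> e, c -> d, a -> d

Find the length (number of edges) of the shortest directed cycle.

For each vertex v, BFS finds the shortest path from v back to v.
The shortest such closed walk is b → e → h → b, length 3.

3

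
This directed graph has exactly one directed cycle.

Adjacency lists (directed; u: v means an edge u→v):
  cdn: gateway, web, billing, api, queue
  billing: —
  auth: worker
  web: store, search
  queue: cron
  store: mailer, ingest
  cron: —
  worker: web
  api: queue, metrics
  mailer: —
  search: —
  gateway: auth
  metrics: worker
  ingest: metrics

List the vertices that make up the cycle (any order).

web, store, ingest, worker, metrics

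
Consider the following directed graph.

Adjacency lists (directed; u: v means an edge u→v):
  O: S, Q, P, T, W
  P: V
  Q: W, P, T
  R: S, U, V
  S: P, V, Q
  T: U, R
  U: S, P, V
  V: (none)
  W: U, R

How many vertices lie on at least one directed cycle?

6

A vertex is on a directed cycle iff it belongs to a strongly connected component of size ≥ 2 (or has a self-loop).
The vertices on cycles are {Q, R, S, T, U, W} — 6 in total.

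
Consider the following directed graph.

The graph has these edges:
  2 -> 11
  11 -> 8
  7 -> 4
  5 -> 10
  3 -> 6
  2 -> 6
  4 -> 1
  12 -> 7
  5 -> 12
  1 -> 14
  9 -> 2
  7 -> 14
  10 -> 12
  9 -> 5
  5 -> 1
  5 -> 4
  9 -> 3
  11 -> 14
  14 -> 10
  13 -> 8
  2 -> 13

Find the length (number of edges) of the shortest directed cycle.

4

For each vertex v, BFS finds the shortest path from v back to v.
The shortest such closed walk is 12 → 7 → 14 → 10 → 12, length 4.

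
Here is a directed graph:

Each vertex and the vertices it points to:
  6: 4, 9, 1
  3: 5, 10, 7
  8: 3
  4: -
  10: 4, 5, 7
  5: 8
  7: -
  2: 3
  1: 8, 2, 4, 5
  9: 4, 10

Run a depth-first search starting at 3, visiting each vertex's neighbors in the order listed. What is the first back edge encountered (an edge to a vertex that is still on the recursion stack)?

8->3

DFS from 3 (visiting each vertex's neighbors in the order listed); mark gray on enter, black on exit:
3 gray
  5 gray
    8 gray
      8→3: 3 is gray → back edge
First back edge: 8 → 3.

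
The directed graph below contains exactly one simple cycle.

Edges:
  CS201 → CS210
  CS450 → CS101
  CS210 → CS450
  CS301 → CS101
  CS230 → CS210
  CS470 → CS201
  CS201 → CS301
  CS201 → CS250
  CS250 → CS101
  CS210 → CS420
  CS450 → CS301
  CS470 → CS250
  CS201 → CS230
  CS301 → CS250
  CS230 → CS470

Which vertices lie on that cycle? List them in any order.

DFS with gray/black marking from CS230:
CS230 gray
  CS470 gray
    CS201 gray
      CS210 gray
        CS420 gray
        CS420 black
        CS450 gray
          CS301 gray
            CS101 gray
            CS101 black
            CS250 gray
              CS250→CS101: CS101 black — skip
            CS250 black
          CS301 black
          CS450→CS101: CS101 black — skip
        CS450 black
      CS210 black
      CS201→CS301: CS301 black — skip
      CS201→CS250: CS250 black — skip
      CS201→CS230: CS230 is gray → back edge
Back edge closes the cycle CS230 → CS470 → CS201 → CS230; its vertices are {CS201, CS230, CS470}.

CS201, CS230, CS470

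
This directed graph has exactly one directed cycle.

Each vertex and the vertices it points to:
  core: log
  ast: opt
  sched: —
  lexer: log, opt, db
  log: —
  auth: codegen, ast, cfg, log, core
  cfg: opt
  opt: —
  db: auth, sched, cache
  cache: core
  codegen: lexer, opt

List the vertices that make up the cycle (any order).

DFS with gray/black marking from db:
db gray
  auth gray
    codegen gray
      lexer gray
        log gray
        log black
        opt gray
        opt black
        lexer→db: db is gray → back edge
Back edge closes the cycle db → auth → codegen → lexer → db; its vertices are {db, auth, lexer, codegen}.

db, auth, lexer, codegen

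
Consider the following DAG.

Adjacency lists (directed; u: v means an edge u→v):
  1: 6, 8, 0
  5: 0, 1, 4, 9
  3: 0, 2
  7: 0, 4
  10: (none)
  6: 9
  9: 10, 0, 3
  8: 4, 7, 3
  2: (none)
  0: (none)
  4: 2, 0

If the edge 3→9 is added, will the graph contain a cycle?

Adding 3→9 creates a cycle iff 9 can already reach 3.
Path from 9: 9 → 3.
So 9 → … → 3 → 9 is a cycle.

Yes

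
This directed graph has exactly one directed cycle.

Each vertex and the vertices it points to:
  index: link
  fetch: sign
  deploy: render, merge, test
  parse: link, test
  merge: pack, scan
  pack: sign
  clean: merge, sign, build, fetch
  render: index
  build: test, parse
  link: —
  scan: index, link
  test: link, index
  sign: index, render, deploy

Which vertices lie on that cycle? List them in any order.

DFS with gray/black marking from merge:
merge gray
  pack gray
    sign gray
      index gray
        link gray
        link black
      index black
      render gray
        render→index: index black — skip
      render black
      deploy gray
        deploy→render: render black — skip
        deploy→merge: merge is gray → back edge
Back edge closes the cycle merge → pack → sign → deploy → merge; its vertices are {pack, sign, merge, deploy}.

pack, sign, merge, deploy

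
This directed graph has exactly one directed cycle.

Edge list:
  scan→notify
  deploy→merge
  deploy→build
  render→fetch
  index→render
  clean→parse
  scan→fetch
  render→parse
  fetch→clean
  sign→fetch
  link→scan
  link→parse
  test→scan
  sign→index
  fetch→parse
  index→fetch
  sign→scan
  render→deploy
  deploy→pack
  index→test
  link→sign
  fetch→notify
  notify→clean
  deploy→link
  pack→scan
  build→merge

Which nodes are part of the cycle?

DFS with gray/black marking from index:
index gray
  test gray
    scan gray
      notify gray
        clean gray
          parse gray
          parse black
        clean black
      notify black
      fetch gray
        fetch→notify: notify black — skip
        fetch→clean: clean black — skip
        fetch→parse: parse black — skip
      fetch black
    scan black
  test black
  render gray
    deploy gray
      build gray
        merge gray
        merge black
      build black
      pack gray
        pack→scan: scan black — skip
      pack black
      deploy→merge: merge black — skip
      link gray
        link→scan: scan black — skip
        sign gray
          sign→index: index is gray → back edge
Back edge closes the cycle index → render → deploy → link → sign → index; its vertices are {link, sign, index, deploy, render}.

link, sign, index, deploy, render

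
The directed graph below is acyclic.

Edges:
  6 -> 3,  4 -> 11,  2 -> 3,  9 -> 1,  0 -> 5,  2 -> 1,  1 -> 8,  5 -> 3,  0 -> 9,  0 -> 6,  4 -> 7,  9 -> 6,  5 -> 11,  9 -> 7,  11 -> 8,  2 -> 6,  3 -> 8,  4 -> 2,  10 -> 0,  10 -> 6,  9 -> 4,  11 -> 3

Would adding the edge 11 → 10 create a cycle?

Yes

Adding 11→10 creates a cycle iff 10 can already reach 11.
Path from 10: 10 → 0 → 5 → 11.
So 10 → … → 11 → 10 is a cycle.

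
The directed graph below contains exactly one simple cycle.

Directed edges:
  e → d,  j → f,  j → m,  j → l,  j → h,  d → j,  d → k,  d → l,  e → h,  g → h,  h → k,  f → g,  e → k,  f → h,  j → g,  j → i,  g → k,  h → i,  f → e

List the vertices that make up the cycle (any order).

d, e, f, j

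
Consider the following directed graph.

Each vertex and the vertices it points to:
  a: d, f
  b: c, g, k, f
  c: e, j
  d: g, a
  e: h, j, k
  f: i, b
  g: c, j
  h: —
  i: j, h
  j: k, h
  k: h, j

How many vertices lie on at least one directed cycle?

A vertex is on a directed cycle iff it belongs to a strongly connected component of size ≥ 2 (or has a self-loop).
The vertices on cycles are {a, b, d, f, j, k} — 6 in total.

6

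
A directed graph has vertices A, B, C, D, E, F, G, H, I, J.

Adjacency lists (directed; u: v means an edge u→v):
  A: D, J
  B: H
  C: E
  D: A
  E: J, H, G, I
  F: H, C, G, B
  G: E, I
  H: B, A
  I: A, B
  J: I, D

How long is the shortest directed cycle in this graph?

For each vertex v, BFS finds the shortest path from v back to v.
The shortest such closed walk is E → G → E, length 2.

2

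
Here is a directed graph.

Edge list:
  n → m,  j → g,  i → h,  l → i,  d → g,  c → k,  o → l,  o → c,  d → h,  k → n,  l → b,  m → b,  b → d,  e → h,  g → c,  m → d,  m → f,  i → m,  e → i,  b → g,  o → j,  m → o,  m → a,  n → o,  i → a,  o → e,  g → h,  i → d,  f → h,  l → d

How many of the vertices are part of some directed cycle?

12

A vertex is on a directed cycle iff it belongs to a strongly connected component of size ≥ 2 (or has a self-loop).
The vertices on cycles are {b, c, d, e, g, i, j, k, l, m, n, o} — 12 in total.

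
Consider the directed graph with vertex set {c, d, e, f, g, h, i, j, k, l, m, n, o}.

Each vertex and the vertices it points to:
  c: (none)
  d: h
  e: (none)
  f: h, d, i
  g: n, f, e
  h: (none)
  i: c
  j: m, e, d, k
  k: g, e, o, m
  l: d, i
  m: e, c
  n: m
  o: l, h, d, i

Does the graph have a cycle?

DFS with white/gray/black marking, starting from e:
e gray
e black
c gray
c black
d gray
  h gray
  h black
d black
f gray
  f→h: h black — skip
  f→d: d black — skip
  i gray
    i→c: c black — skip
  i black
f black
g gray
  n gray
    m gray
      m→e: e black — skip
      m→c: c black — skip
    m black
  n black
  g→f: f black — skip
  g→e: e black — skip
g black
j gray
  j→m: m black — skip
  j→e: e black — skip
  j→d: d black — skip
  k gray
    k→g: g black — skip
    k→e: e black — skip
    o gray
      l gray
        l→d: d black — skip
        l→i: i black — skip
      l black
      o→h: h black — skip
      o→d: d black — skip
      o→i: i black — skip
    o black
    k→m: m black — skip
  k black
j black
Every edge goes to a white or black vertex — no back edge, so the graph is acyclic.

No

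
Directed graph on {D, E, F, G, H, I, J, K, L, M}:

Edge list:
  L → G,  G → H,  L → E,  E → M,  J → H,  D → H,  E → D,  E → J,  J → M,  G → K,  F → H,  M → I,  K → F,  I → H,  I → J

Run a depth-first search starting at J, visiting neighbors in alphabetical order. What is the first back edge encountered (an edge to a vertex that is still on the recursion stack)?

DFS from J (visiting neighbors in alphabetical order); mark gray on enter, black on exit:
J gray
  H gray
  H black
  M gray
    I gray
      I→H: H black — skip
      I→J: J is gray → back edge
First back edge: I → J.

I->J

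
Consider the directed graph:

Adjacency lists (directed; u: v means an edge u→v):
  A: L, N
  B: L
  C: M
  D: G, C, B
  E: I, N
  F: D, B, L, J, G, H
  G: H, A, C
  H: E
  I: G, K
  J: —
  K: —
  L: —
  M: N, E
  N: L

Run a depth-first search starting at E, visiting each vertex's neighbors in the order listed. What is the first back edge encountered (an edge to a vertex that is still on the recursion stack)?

DFS from E (visiting each vertex's neighbors in the order listed); mark gray on enter, black on exit:
E gray
  I gray
    G gray
      H gray
        H→E: E is gray → back edge
First back edge: H → E.

H->E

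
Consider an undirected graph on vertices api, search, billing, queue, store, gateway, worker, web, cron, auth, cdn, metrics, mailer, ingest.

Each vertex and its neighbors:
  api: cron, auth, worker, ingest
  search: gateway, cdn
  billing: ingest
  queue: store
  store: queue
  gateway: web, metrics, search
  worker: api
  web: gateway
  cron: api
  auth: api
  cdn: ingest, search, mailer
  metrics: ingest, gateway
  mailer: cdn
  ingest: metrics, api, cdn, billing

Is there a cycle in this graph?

Yes

DFS, tracking each vertex's parent; an edge to a visited non-parent vertex closes a cycle.
Start from api:
visit api (parent –)
  visit cron (parent api)
    cron–api: parent, skip
  visit auth (parent api)
    auth–api: parent, skip
  visit worker (parent api)
    worker–api: parent, skip
  visit ingest (parent api)
    visit metrics (parent ingest)
      metrics–ingest: parent, skip
      visit gateway (parent metrics)
        visit web (parent gateway)
          web–gateway: parent, skip
        gateway–metrics: parent, skip
        visit search (parent gateway)
          search–gateway: parent, skip
          visit cdn (parent search)
            cdn–ingest: ingest visited and ≠ parent → cycle
Cycle: ingest – metrics – gateway – search – cdn – ingest.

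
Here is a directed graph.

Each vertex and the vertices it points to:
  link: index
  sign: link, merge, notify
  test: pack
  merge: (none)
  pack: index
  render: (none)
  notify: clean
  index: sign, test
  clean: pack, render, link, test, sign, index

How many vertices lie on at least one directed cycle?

A vertex is on a directed cycle iff it belongs to a strongly connected component of size ≥ 2 (or has a self-loop).
The vertices on cycles are {link, pack, sign, test, clean, index, notify} — 7 in total.

7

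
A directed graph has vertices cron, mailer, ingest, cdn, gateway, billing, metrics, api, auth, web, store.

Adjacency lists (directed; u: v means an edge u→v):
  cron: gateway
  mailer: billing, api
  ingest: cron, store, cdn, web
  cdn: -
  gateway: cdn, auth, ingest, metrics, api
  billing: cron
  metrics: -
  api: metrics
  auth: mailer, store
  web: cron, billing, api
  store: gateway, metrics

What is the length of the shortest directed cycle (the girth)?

3

For each vertex v, BFS finds the shortest path from v back to v.
The shortest such closed walk is gateway → ingest → store → gateway, length 3.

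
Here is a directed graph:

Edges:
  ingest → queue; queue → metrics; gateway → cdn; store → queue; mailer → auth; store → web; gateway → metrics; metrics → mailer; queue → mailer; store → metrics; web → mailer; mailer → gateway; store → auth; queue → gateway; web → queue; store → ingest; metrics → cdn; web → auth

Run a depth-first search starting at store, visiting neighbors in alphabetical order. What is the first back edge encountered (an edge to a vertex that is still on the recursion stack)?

DFS from store (visiting neighbors in alphabetical order); mark gray on enter, black on exit:
store gray
  auth gray
  auth black
  ingest gray
    queue gray
      gateway gray
        cdn gray
        cdn black
        metrics gray
          metrics→cdn: cdn black — skip
          mailer gray
            mailer→auth: auth black — skip
            mailer→gateway: gateway is gray → back edge
First back edge: mailer → gateway.

mailer→gateway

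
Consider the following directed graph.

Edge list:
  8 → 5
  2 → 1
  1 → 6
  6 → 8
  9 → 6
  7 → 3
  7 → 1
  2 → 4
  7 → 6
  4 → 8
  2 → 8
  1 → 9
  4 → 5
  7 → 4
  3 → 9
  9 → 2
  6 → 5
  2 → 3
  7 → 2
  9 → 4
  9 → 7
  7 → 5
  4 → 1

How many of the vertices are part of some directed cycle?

A vertex is on a directed cycle iff it belongs to a strongly connected component of size ≥ 2 (or has a self-loop).
The vertices on cycles are {1, 2, 3, 4, 7, 9} — 6 in total.

6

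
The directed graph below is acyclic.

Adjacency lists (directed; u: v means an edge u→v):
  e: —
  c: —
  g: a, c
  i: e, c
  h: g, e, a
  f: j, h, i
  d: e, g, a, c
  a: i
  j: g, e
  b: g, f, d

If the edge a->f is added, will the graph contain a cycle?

Adding a→f creates a cycle iff f can already reach a.
Path from f: f → h → a.
So f → … → a → f is a cycle.

Yes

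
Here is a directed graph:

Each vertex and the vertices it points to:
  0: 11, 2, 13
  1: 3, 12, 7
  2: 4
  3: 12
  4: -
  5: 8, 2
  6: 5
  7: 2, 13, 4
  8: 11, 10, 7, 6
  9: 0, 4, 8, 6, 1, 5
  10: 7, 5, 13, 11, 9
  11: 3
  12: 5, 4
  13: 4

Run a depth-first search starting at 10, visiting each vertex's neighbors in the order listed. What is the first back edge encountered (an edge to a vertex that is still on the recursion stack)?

DFS from 10 (visiting each vertex's neighbors in the order listed); mark gray on enter, black on exit:
10 gray
  7 gray
    2 gray
      4 gray
      4 black
    2 black
    13 gray
      13→4: 4 black — skip
    13 black
    7→4: 4 black — skip
  7 black
  5 gray
    8 gray
      11 gray
        3 gray
          12 gray
            12→5: 5 is gray → back edge
First back edge: 12 → 5.

12→5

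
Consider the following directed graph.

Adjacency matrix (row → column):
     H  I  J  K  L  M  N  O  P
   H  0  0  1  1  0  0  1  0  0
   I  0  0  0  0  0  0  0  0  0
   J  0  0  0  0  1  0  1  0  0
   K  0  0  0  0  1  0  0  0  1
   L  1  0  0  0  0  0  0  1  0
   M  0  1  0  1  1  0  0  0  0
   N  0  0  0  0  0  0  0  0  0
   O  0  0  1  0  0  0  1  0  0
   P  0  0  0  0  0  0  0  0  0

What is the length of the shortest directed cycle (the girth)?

3

For each vertex v, BFS finds the shortest path from v back to v.
The shortest such closed walk is L → H → K → L, length 3.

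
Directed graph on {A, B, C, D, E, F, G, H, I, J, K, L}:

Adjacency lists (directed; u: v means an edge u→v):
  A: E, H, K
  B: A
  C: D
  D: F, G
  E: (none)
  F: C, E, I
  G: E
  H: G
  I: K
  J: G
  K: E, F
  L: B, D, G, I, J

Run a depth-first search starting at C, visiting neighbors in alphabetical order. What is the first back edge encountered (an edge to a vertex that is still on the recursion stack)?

DFS from C (visiting neighbors in alphabetical order); mark gray on enter, black on exit:
C gray
  D gray
    F gray
      F→C: C is gray → back edge
First back edge: F → C.

F→C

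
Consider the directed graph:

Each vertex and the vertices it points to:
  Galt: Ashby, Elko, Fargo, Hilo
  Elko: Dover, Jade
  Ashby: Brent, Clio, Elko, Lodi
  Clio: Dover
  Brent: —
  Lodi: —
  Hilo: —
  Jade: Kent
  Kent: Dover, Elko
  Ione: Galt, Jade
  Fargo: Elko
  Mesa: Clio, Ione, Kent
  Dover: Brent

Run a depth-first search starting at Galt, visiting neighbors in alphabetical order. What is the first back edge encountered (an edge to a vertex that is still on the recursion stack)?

DFS from Galt (visiting neighbors in alphabetical order); mark gray on enter, black on exit:
Galt gray
  Ashby gray
    Brent gray
    Brent black
    Clio gray
      Dover gray
        Dover→Brent: Brent black — skip
      Dover black
    Clio black
    Elko gray
      Elko→Dover: Dover black — skip
      Jade gray
        Kent gray
          Kent→Dover: Dover black — skip
          Kent→Elko: Elko is gray → back edge
First back edge: Kent → Elko.

Kent->Elko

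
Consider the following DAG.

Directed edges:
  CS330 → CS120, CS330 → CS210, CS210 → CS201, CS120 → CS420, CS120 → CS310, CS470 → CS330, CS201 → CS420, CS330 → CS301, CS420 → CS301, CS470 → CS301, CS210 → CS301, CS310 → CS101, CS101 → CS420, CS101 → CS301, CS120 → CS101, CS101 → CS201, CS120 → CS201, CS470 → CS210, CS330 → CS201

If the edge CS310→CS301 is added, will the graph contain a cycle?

Adding CS310→CS301 creates a cycle iff CS301 can already reach CS310.
Explore from CS301: no path reaches CS310. The graph stays acyclic.

No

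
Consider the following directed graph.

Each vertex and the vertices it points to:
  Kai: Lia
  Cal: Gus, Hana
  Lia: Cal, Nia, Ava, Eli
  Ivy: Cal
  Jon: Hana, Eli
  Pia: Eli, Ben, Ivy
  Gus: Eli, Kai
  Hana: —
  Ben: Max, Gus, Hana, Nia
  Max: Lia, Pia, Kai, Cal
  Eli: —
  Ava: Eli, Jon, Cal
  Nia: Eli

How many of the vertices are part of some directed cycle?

8

A vertex is on a directed cycle iff it belongs to a strongly connected component of size ≥ 2 (or has a self-loop).
The vertices on cycles are {Ava, Ben, Cal, Gus, Kai, Lia, Max, Pia} — 8 in total.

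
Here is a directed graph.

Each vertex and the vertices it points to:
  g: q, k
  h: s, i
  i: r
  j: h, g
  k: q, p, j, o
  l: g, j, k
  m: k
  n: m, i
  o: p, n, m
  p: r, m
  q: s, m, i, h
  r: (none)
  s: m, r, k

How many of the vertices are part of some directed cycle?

10

A vertex is on a directed cycle iff it belongs to a strongly connected component of size ≥ 2 (or has a self-loop).
The vertices on cycles are {g, h, j, k, m, n, o, p, q, s} — 10 in total.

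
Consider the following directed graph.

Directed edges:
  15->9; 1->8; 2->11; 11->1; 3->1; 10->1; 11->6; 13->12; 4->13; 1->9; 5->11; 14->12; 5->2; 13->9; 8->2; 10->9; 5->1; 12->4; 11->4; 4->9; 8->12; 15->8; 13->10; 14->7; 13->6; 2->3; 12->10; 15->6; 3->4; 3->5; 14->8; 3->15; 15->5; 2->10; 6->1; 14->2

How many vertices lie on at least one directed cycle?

12

A vertex is on a directed cycle iff it belongs to a strongly connected component of size ≥ 2 (or has a self-loop).
The vertices on cycles are {1, 2, 3, 4, 5, 6, 8, 10, 11, 12, 13, 15} — 12 in total.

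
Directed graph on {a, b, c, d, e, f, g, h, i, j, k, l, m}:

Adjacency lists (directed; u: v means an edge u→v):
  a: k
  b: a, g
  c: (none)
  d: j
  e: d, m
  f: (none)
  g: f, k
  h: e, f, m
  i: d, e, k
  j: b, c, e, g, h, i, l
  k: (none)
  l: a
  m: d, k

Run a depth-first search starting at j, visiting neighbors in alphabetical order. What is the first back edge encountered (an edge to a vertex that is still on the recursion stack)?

DFS from j (visiting neighbors in alphabetical order); mark gray on enter, black on exit:
j gray
  b gray
    a gray
      k gray
      k black
    a black
    g gray
      f gray
      f black
      g→k: k black — skip
    g black
  b black
  c gray
  c black
  e gray
    d gray
      d→j: j is gray → back edge
First back edge: d → j.

d->j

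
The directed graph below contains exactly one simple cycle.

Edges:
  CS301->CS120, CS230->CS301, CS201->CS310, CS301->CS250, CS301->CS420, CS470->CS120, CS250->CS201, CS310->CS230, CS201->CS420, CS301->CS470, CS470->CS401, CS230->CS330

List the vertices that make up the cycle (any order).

DFS with gray/black marking from CS230:
CS230 gray
  CS330 gray
  CS330 black
  CS301 gray
    CS420 gray
    CS420 black
    CS470 gray
      CS120 gray
      CS120 black
      CS401 gray
      CS401 black
    CS470 black
    CS250 gray
      CS201 gray
        CS201→CS420: CS420 black — skip
        CS310 gray
          CS310→CS230: CS230 is gray → back edge
Back edge closes the cycle CS230 → CS301 → CS250 → CS201 → CS310 → CS230; its vertices are {CS201, CS230, CS250, CS301, CS310}.

CS201, CS230, CS250, CS301, CS310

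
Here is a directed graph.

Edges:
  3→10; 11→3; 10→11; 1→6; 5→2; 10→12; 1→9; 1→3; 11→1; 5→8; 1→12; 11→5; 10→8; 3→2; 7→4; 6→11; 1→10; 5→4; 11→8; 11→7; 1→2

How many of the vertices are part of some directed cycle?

5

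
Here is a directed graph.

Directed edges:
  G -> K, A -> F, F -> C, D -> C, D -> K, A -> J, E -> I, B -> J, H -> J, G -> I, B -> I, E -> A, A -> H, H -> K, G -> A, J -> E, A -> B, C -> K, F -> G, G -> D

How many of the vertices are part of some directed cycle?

A vertex is on a directed cycle iff it belongs to a strongly connected component of size ≥ 2 (or has a self-loop).
The vertices on cycles are {A, B, E, F, G, H, J} — 7 in total.

7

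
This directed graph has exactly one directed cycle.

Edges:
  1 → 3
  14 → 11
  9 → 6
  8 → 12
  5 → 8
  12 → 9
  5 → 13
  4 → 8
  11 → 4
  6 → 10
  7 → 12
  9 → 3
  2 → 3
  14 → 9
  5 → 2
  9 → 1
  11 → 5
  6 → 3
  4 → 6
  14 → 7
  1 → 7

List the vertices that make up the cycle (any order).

1, 7, 9, 12

DFS with gray/black marking from 9:
9 gray
  6 gray
    10 gray
    10 black
    3 gray
    3 black
  6 black
  9→3: 3 black — skip
  1 gray
    7 gray
      12 gray
        12→9: 9 is gray → back edge
Back edge closes the cycle 9 → 1 → 7 → 12 → 9; its vertices are {1, 7, 9, 12}.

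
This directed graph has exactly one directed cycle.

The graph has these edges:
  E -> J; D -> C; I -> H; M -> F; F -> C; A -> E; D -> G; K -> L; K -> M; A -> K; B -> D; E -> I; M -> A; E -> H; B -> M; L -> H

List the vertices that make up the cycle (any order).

A, K, M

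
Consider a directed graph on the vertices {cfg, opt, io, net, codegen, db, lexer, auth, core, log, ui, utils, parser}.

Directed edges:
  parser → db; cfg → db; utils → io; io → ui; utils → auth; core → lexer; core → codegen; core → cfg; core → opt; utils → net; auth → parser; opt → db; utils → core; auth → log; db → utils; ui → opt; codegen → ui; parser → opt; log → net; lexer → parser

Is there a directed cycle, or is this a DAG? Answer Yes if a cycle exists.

Yes

DFS with white/gray/black marking, starting from cfg:
cfg gray
  db gray
    utils gray
      core gray
        core→cfg: cfg is gray → back edge
Back edge found, so a cycle exists: cfg → db → utils → core → cfg.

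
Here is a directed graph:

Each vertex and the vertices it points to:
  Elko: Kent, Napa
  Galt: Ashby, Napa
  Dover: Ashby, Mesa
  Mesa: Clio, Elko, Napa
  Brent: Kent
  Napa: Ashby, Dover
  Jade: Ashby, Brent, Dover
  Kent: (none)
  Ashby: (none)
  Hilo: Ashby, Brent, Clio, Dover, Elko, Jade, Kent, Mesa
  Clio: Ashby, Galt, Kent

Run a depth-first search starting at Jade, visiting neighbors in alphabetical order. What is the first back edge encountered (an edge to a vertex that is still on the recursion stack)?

DFS from Jade (visiting neighbors in alphabetical order); mark gray on enter, black on exit:
Jade gray
  Ashby gray
  Ashby black
  Brent gray
    Kent gray
    Kent black
  Brent black
  Dover gray
    Dover→Ashby: Ashby black — skip
    Mesa gray
      Clio gray
        Clio→Ashby: Ashby black — skip
        Galt gray
          Galt→Ashby: Ashby black — skip
          Napa gray
            Napa→Ashby: Ashby black — skip
            Napa→Dover: Dover is gray → back edge
First back edge: Napa → Dover.

Napa->Dover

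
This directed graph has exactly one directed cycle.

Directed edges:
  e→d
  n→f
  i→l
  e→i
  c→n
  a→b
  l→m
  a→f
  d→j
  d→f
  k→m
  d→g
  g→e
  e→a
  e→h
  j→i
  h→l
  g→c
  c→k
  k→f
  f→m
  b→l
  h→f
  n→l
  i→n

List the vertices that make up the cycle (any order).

d, e, g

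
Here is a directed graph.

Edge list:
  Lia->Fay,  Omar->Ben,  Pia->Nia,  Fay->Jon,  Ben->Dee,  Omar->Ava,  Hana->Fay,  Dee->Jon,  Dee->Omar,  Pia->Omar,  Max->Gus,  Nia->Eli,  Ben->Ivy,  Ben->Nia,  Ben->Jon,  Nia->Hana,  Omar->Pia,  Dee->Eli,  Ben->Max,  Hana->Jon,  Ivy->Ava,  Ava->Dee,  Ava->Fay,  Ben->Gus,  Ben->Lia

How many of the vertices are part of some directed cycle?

6

A vertex is on a directed cycle iff it belongs to a strongly connected component of size ≥ 2 (or has a self-loop).
The vertices on cycles are {Ava, Ben, Dee, Ivy, Pia, Omar} — 6 in total.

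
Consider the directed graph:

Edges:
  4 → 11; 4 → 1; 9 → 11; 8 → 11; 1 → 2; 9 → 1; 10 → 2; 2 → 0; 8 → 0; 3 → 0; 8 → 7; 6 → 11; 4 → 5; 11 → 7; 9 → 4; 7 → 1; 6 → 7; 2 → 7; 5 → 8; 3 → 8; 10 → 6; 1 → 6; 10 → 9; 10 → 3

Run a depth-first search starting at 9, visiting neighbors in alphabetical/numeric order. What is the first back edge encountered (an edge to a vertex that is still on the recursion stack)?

DFS from 9 (visiting neighbors in alphabetical/numeric order); mark gray on enter, black on exit:
9 gray
  1 gray
    2 gray
      0 gray
      0 black
      7 gray
        7→1: 1 is gray → back edge
First back edge: 7 → 1.

7→1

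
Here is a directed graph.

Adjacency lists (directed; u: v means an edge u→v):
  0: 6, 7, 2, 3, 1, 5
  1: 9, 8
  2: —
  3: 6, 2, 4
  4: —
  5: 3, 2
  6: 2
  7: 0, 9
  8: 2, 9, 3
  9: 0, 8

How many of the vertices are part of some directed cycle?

A vertex is on a directed cycle iff it belongs to a strongly connected component of size ≥ 2 (or has a self-loop).
The vertices on cycles are {0, 1, 7, 8, 9} — 5 in total.

5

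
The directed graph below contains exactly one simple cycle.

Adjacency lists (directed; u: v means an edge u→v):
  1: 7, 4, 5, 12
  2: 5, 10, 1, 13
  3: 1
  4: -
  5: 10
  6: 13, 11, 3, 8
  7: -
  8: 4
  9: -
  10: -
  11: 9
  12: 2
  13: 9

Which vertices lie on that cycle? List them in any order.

DFS with gray/black marking from 1:
1 gray
  7 gray
  7 black
  4 gray
  4 black
  5 gray
    10 gray
    10 black
  5 black
  12 gray
    2 gray
      2→5: 5 black — skip
      2→10: 10 black — skip
      2→1: 1 is gray → back edge
Back edge closes the cycle 1 → 12 → 2 → 1; its vertices are {1, 2, 12}.

1, 2, 12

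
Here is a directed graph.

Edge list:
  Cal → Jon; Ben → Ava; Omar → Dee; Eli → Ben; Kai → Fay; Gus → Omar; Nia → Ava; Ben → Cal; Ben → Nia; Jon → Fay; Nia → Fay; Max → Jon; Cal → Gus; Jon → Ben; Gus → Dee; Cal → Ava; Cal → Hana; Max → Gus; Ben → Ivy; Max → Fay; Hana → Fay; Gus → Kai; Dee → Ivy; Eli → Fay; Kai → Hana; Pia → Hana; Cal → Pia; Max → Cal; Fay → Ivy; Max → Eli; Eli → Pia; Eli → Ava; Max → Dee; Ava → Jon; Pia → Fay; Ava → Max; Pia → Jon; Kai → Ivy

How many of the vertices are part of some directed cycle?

8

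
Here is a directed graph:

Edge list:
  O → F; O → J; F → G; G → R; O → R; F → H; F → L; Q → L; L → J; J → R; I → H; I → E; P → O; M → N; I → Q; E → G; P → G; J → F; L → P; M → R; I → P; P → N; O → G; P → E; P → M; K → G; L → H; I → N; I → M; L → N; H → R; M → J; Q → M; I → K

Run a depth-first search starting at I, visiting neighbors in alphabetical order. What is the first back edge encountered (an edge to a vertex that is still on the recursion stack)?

L->J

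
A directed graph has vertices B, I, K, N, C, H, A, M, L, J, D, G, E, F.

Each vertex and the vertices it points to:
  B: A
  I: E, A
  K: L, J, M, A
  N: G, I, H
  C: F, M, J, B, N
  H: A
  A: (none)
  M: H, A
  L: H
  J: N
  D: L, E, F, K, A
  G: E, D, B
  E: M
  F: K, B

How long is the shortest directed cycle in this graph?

5

For each vertex v, BFS finds the shortest path from v back to v.
The shortest such closed walk is J → N → G → D → K → J, length 5.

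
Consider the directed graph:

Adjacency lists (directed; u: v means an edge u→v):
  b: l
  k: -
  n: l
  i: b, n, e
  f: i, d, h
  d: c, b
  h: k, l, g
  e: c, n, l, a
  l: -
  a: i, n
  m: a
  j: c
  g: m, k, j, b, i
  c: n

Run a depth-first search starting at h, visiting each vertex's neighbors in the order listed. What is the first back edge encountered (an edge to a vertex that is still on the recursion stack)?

e→a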